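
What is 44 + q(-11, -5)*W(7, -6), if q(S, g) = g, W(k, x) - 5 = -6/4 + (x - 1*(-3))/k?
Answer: 401/14 ≈ 28.643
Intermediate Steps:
W(k, x) = 7/2 + (3 + x)/k (W(k, x) = 5 + (-6/4 + (x - 1*(-3))/k) = 5 + (-6*1/4 + (x + 3)/k) = 5 + (-3/2 + (3 + x)/k) = 7/2 + (3 + x)/k)
44 + q(-11, -5)*W(7, -6) = 44 - 5*(3 - 6 + (7/2)*7)/7 = 44 - 5*(3 - 6 + 49/2)/7 = 44 - 5*43/(7*2) = 44 - 5*43/14 = 44 - 215/14 = 401/14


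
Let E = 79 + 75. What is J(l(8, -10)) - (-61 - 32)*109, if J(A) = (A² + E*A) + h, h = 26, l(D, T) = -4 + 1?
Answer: 9710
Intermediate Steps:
l(D, T) = -3
E = 154
J(A) = 26 + A² + 154*A (J(A) = (A² + 154*A) + 26 = 26 + A² + 154*A)
J(l(8, -10)) - (-61 - 32)*109 = (26 + (-3)² + 154*(-3)) - (-61 - 32)*109 = (26 + 9 - 462) - (-93)*109 = -427 - 1*(-10137) = -427 + 10137 = 9710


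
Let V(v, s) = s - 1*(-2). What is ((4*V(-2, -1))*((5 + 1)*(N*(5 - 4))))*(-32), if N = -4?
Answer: 3072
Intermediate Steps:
V(v, s) = 2 + s (V(v, s) = s + 2 = 2 + s)
((4*V(-2, -1))*((5 + 1)*(N*(5 - 4))))*(-32) = ((4*(2 - 1))*((5 + 1)*(-4*(5 - 4))))*(-32) = ((4*1)*(6*(-4*1)))*(-32) = (4*(6*(-4)))*(-32) = (4*(-24))*(-32) = -96*(-32) = 3072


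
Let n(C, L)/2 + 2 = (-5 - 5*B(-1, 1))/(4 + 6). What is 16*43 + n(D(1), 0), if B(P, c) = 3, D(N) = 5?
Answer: 680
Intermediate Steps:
n(C, L) = -8 (n(C, L) = -4 + 2*((-5 - 5*3)/(4 + 6)) = -4 + 2*((-5 - 15)/10) = -4 + 2*(-20*1/10) = -4 + 2*(-2) = -4 - 4 = -8)
16*43 + n(D(1), 0) = 16*43 - 8 = 688 - 8 = 680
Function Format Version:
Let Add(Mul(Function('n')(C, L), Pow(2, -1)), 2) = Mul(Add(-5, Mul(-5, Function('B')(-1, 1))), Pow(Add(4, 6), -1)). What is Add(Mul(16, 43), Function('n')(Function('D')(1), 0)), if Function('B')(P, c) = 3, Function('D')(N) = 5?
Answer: 680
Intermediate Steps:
Function('n')(C, L) = -8 (Function('n')(C, L) = Add(-4, Mul(2, Mul(Add(-5, Mul(-5, 3)), Pow(Add(4, 6), -1)))) = Add(-4, Mul(2, Mul(Add(-5, -15), Pow(10, -1)))) = Add(-4, Mul(2, Mul(-20, Rational(1, 10)))) = Add(-4, Mul(2, -2)) = Add(-4, -4) = -8)
Add(Mul(16, 43), Function('n')(Function('D')(1), 0)) = Add(Mul(16, 43), -8) = Add(688, -8) = 680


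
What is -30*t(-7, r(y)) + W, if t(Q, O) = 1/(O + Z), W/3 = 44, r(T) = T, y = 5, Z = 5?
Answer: 129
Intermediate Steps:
W = 132 (W = 3*44 = 132)
t(Q, O) = 1/(5 + O) (t(Q, O) = 1/(O + 5) = 1/(5 + O))
-30*t(-7, r(y)) + W = -30/(5 + 5) + 132 = -30/10 + 132 = -30*⅒ + 132 = -3 + 132 = 129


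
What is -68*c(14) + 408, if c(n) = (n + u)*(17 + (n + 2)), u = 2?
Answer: -35496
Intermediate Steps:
c(n) = (2 + n)*(19 + n) (c(n) = (n + 2)*(17 + (n + 2)) = (2 + n)*(17 + (2 + n)) = (2 + n)*(19 + n))
-68*c(14) + 408 = -68*(38 + 14² + 21*14) + 408 = -68*(38 + 196 + 294) + 408 = -68*528 + 408 = -35904 + 408 = -35496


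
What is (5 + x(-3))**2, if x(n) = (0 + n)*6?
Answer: 169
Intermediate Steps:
x(n) = 6*n (x(n) = n*6 = 6*n)
(5 + x(-3))**2 = (5 + 6*(-3))**2 = (5 - 18)**2 = (-13)**2 = 169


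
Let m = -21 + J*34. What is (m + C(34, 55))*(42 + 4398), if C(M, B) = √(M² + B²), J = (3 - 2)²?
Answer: 57720 + 4440*√4181 ≈ 3.4481e+5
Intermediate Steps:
J = 1 (J = 1² = 1)
m = 13 (m = -21 + 1*34 = -21 + 34 = 13)
C(M, B) = √(B² + M²)
(m + C(34, 55))*(42 + 4398) = (13 + √(55² + 34²))*(42 + 4398) = (13 + √(3025 + 1156))*4440 = (13 + √4181)*4440 = 57720 + 4440*√4181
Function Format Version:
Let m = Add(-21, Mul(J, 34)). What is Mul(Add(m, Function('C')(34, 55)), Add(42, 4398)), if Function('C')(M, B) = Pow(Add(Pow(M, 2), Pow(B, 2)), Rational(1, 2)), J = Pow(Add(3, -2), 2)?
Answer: Add(57720, Mul(4440, Pow(4181, Rational(1, 2)))) ≈ 3.4481e+5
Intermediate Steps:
J = 1 (J = Pow(1, 2) = 1)
m = 13 (m = Add(-21, Mul(1, 34)) = Add(-21, 34) = 13)
Function('C')(M, B) = Pow(Add(Pow(B, 2), Pow(M, 2)), Rational(1, 2))
Mul(Add(m, Function('C')(34, 55)), Add(42, 4398)) = Mul(Add(13, Pow(Add(Pow(55, 2), Pow(34, 2)), Rational(1, 2))), Add(42, 4398)) = Mul(Add(13, Pow(Add(3025, 1156), Rational(1, 2))), 4440) = Mul(Add(13, Pow(4181, Rational(1, 2))), 4440) = Add(57720, Mul(4440, Pow(4181, Rational(1, 2))))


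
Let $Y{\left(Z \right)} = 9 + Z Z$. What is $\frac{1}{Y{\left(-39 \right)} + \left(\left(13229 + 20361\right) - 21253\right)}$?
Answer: $\frac{1}{13867} \approx 7.2114 \cdot 10^{-5}$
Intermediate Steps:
$Y{\left(Z \right)} = 9 + Z^{2}$
$\frac{1}{Y{\left(-39 \right)} + \left(\left(13229 + 20361\right) - 21253\right)} = \frac{1}{\left(9 + \left(-39\right)^{2}\right) + \left(\left(13229 + 20361\right) - 21253\right)} = \frac{1}{\left(9 + 1521\right) + \left(33590 - 21253\right)} = \frac{1}{1530 + 12337} = \frac{1}{13867}$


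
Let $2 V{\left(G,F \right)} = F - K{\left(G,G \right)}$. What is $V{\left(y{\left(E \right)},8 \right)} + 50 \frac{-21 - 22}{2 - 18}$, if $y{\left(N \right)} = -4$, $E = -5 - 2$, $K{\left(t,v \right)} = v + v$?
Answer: $\frac{1139}{8} \approx 142.38$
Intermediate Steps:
$K{\left(t,v \right)} = 2 v$
$E = -7$
$V{\left(G,F \right)} = \frac{F}{2} - G$ ($V{\left(G,F \right)} = \frac{F - 2 G}{2} = \frac{F}{2} - G$)
$V{\left(y{\left(E \right)},8 \right)} + 50 \frac{-21 - 22}{2 - 18} = \left(\frac{1}{2} \cdot 8 - -4\right) + 50 \frac{-21 - 22}{2 - 18} = \left(4 + 4\right) + 50 \left(- \frac{43}{-16}\right) = 8 + 50 \left(\left(-43\right) \left(- \frac{1}{16}\right)\right) = 8 + 50 \cdot \frac{43}{16} = 8 + \frac{1075}{8} = \frac{1139}{8}$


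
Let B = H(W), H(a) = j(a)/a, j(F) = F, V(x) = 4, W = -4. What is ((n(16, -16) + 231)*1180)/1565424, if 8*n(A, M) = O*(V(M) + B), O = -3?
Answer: 180245/1043616 ≈ 0.17271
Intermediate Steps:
H(a) = 1 (H(a) = a/a = 1)
B = 1
n(A, M) = -15/8 (n(A, M) = (-3*(4 + 1))/8 = (-3*5)/8 = (⅛)*(-15) = -15/8)
((n(16, -16) + 231)*1180)/1565424 = ((-15/8 + 231)*1180)/1565424 = ((1833/8)*1180)*(1/1565424) = (540735/2)*(1/1565424) = 180245/1043616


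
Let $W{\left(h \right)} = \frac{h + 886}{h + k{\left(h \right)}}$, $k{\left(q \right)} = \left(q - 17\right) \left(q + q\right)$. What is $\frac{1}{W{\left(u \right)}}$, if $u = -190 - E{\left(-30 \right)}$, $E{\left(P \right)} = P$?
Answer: $\frac{28240}{363} \approx 77.796$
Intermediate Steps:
$k{\left(q \right)} = 2 q \left(-17 + q\right)$ ($k{\left(q \right)} = \left(-17 + q\right) 2 q = 2 q \left(-17 + q\right)$)
$u = -160$ ($u = -190 - -30 = -190 + 30 = -160$)
$W{\left(h \right)} = \frac{886 + h}{h + 2 h \left(-17 + h\right)}$ ($W{\left(h \right)} = \frac{h + 886}{h + 2 h \left(-17 + h\right)} = \frac{886 + h}{h + 2 h \left(-17 + h\right)}$)
$\frac{1}{W{\left(u \right)}} = \frac{1}{\frac{1}{-160} \frac{1}{-33 + 2 \left(-160\right)} \left(886 - 160\right)} = \frac{1}{\left(- \frac{1}{160}\right) \frac{1}{-33 - 320} \cdot 726} = \frac{1}{\left(- \frac{1}{160}\right) \frac{1}{-353} \cdot 726} = \frac{1}{\left(- \frac{1}{160}\right) \left(- \frac{1}{353}\right) 726} = \frac{1}{\frac{363}{28240}} = \frac{28240}{363}$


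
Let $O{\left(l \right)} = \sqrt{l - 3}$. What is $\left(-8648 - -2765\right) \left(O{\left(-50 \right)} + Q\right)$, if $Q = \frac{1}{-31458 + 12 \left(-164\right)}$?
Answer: $\frac{1961}{11142} - 5883 i \sqrt{53} \approx 0.176 - 42829.0 i$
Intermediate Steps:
$O{\left(l \right)} = \sqrt{-3 + l}$
$Q = - \frac{1}{33426}$ ($Q = \frac{1}{-31458 - 1968} = \frac{1}{-33426} = - \frac{1}{33426} \approx -2.9917 \cdot 10^{-5}$)
$\left(-8648 - -2765\right) \left(O{\left(-50 \right)} + Q\right) = \left(-8648 - -2765\right) \left(\sqrt{-3 - 50} - \frac{1}{33426}\right) = \left(-8648 + \left(2800 - 35\right)\right) \left(\sqrt{-53} - \frac{1}{33426}\right) = \left(-8648 + 2765\right) \left(i \sqrt{53} - \frac{1}{33426}\right) = - 5883 \left(- \frac{1}{33426} + i \sqrt{53}\right) = \frac{1961}{11142} - 5883 i \sqrt{53}$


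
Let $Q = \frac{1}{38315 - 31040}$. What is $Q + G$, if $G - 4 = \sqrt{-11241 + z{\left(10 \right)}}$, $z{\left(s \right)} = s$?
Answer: $\frac{29101}{7275} + i \sqrt{11231} \approx 4.0001 + 105.98 i$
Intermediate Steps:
$Q = \frac{1}{7275} \approx 0.00013746$
$G = 4 + i \sqrt{11231}$ ($G = 4 + \sqrt{-11241 + 10} = 4 + \sqrt{-11231} = 4 + i \sqrt{11231} \approx 4.0 + 105.98 i$)
$Q + G = \frac{1}{7275} + \left(4 + i \sqrt{11231}\right) = \frac{29101}{7275} + i \sqrt{11231}$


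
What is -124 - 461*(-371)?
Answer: 170907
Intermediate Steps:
-124 - 461*(-371) = -124 + 171031 = 170907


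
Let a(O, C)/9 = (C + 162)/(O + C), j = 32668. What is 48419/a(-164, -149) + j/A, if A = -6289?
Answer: -95314541639/735813 ≈ -1.2954e+5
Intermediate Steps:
a(O, C) = 9*(162 + C)/(C + O) (a(O, C) = 9*((C + 162)/(O + C)) = 9*((162 + C)/(C + O)) = 9*(162 + C)/(C + O))
48419/a(-164, -149) + j/A = 48419/((9*(162 - 149)/(-149 - 164))) + 32668/(-6289) = 48419/((9*13/(-313))) + 32668*(-1/6289) = 48419/((9*(-1/313)*13)) - 32668/6289 = 48419/(-117/313) - 32668/6289 = 48419*(-313/117) - 32668/6289 = -15155147/117 - 32668/6289 = -95314541639/735813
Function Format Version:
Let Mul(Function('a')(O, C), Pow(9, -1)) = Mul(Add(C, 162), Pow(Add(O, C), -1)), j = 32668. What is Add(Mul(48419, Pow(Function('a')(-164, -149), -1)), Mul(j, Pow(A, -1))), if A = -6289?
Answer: Rational(-95314541639, 735813) ≈ -1.2954e+5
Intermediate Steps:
Function('a')(O, C) = Mul(9, Pow(Add(C, O), -1), Add(162, C)) (Function('a')(O, C) = Mul(9, Mul(Add(C, 162), Pow(Add(O, C), -1))) = Mul(9, Mul(Add(162, C), Pow(Add(C, O), -1))) = Mul(9, Mul(Pow(Add(C, O), -1), Add(162, C))) = Mul(9, Pow(Add(C, O), -1), Add(162, C)))
Add(Mul(48419, Pow(Function('a')(-164, -149), -1)), Mul(j, Pow(A, -1))) = Add(Mul(48419, Pow(Mul(9, Pow(Add(-149, -164), -1), Add(162, -149)), -1)), Mul(32668, Pow(-6289, -1))) = Add(Mul(48419, Pow(Mul(9, Pow(-313, -1), 13), -1)), Mul(32668, Rational(-1, 6289))) = Add(Mul(48419, Pow(Mul(9, Rational(-1, 313), 13), -1)), Rational(-32668, 6289)) = Add(Mul(48419, Pow(Rational(-117, 313), -1)), Rational(-32668, 6289)) = Add(Mul(48419, Rational(-313, 117)), Rational(-32668, 6289)) = Add(Rational(-15155147, 117), Rational(-32668, 6289)) = Rational(-95314541639, 735813)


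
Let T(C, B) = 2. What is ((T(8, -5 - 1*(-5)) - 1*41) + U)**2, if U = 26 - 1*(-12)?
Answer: 1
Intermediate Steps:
U = 38 (U = 26 + 12 = 38)
((T(8, -5 - 1*(-5)) - 1*41) + U)**2 = ((2 - 1*41) + 38)**2 = ((2 - 41) + 38)**2 = (-39 + 38)**2 = (-1)**2 = 1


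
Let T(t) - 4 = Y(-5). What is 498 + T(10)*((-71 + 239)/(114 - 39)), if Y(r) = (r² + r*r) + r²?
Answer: 16874/25 ≈ 674.96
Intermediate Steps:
Y(r) = 3*r² (Y(r) = (r² + r²) + r² = 2*r² + r² = 3*r²)
T(t) = 79 (T(t) = 4 + 3*(-5)² = 4 + 3*25 = 4 + 75 = 79)
498 + T(10)*((-71 + 239)/(114 - 39)) = 498 + 79*((-71 + 239)/(114 - 39)) = 498 + 79*(168/75) = 498 + 79*(168*(1/75)) = 498 + 79*(56/25) = 498 + 4424/25 = 16874/25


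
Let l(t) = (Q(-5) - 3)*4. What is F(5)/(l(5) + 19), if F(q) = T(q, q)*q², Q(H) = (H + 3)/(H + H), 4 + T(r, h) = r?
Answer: 125/39 ≈ 3.2051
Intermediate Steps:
T(r, h) = -4 + r
Q(H) = (3 + H)/(2*H) (Q(H) = (3 + H)/((2*H)) = (3 + H)*(1/(2*H)) = (3 + H)/(2*H))
F(q) = q²*(-4 + q) (F(q) = (-4 + q)*q² = q²*(-4 + q))
l(t) = -56/5 (l(t) = ((½)*(3 - 5)/(-5) - 3)*4 = ((½)*(-⅕)*(-2) - 3)*4 = (⅕ - 3)*4 = -14/5*4 = -56/5)
F(5)/(l(5) + 19) = (5²*(-4 + 5))/(-56/5 + 19) = (25*1)/(39/5) = 25*(5/39) = 125/39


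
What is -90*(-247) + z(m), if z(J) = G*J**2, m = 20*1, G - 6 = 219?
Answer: 112230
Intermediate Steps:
G = 225 (G = 6 + 219 = 225)
m = 20
z(J) = 225*J**2
-90*(-247) + z(m) = -90*(-247) + 225*20**2 = 22230 + 225*400 = 22230 + 90000 = 112230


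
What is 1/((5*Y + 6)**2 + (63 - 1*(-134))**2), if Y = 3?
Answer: 1/39250 ≈ 2.5478e-5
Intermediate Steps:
1/((5*Y + 6)**2 + (63 - 1*(-134))**2) = 1/((5*3 + 6)**2 + (63 - 1*(-134))**2) = 1/((15 + 6)**2 + (63 + 134)**2) = 1/(21**2 + 197**2) = 1/(441 + 38809) = 1/39250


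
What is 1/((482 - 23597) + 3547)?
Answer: -1/19568 ≈ -5.1104e-5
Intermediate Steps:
1/((482 - 23597) + 3547) = 1/(-23115 + 3547) = 1/(-19568) = -1/19568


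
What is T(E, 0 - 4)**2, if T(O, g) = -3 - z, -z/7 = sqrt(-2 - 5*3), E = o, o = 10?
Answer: (3 - 7*I*sqrt(17))**2 ≈ -824.0 - 173.17*I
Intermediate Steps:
E = 10
z = -7*I*sqrt(17) (z = -7*sqrt(-2 - 5*3) = -7*sqrt(-2 - 15) = -7*I*sqrt(17) ≈ -28.862*I)
T(O, g) = -3 + 7*I*sqrt(17) (T(O, g) = -3 - (-7)*I*sqrt(17) = -3 + 7*I*sqrt(17))
T(E, 0 - 4)**2 = (-3 + 7*I*sqrt(17))**2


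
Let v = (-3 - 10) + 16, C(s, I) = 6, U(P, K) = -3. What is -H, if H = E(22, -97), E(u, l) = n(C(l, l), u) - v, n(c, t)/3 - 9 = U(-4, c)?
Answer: -15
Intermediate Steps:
n(c, t) = 18 (n(c, t) = 27 + 3*(-3) = 27 - 9 = 18)
v = 3 (v = -13 + 16 = 3)
E(u, l) = 15 (E(u, l) = 18 - 1*3 = 18 - 3 = 15)
H = 15
-H = -1*15 = -15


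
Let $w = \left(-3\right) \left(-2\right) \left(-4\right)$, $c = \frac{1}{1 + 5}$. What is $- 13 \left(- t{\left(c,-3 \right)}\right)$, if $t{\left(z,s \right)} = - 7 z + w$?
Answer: $- \frac{1963}{6} \approx -327.17$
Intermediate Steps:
$c = \frac{1}{6} \approx 0.16667$
$w = -24$ ($w = 6 \left(-4\right) = -24$)
$t{\left(z,s \right)} = -24 - 7 z$ ($t{\left(z,s \right)} = - 7 z - 24 = -24 - 7 z$)
$- 13 \left(- t{\left(c,-3 \right)}\right) = - 13 \left(- (-24 - \frac{7}{6})\right) = - 13 \left(\left(-1\right) \left(- \frac{151}{6}\right)\right) = \left(-13\right) \frac{151}{6} = - \frac{1963}{6}$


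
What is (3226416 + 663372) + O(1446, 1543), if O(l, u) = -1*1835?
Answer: 3887953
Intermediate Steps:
O(l, u) = -1835
(3226416 + 663372) + O(1446, 1543) = (3226416 + 663372) - 1835 = 3889788 - 1835 = 3887953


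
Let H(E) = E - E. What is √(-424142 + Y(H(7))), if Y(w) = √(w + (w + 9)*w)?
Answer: I*√424142 ≈ 651.26*I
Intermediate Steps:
H(E) = 0
Y(w) = √(w + w*(9 + w)) (Y(w) = √(w + (9 + w)*w) = √(w + w*(9 + w)))
√(-424142 + Y(H(7))) = √(-424142 + √(0*(10 + 0))) = √(-424142 + √(0*10)) = √(-424142 + √0) = √(-424142 + 0) = √(-424142) = I*√424142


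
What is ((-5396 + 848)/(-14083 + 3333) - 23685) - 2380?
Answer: -140097101/5375 ≈ -26065.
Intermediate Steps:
((-5396 + 848)/(-14083 + 3333) - 23685) - 2380 = (-4548/(-10750) - 23685) - 2380 = (-4548*(-1/10750) - 23685) - 2380 = (2274/5375 - 23685) - 2380 = -127304601/5375 - 2380 = -140097101/5375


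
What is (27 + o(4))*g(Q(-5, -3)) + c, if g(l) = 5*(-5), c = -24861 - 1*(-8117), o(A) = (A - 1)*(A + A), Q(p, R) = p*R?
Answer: -18019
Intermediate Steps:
Q(p, R) = R*p
o(A) = 2*A*(-1 + A) (o(A) = (-1 + A)*(2*A) = 2*A*(-1 + A))
c = -16744 (c = -24861 + 8117 = -16744)
g(l) = -25
(27 + o(4))*g(Q(-5, -3)) + c = (27 + 2*4*(-1 + 4))*(-25) - 16744 = (27 + 2*4*3)*(-25) - 16744 = (27 + 24)*(-25) - 16744 = 51*(-25) - 16744 = -1275 - 16744 = -18019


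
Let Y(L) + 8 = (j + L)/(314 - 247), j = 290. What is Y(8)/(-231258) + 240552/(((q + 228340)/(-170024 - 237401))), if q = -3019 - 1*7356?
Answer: -50618230560984131/112573734933 ≈ -4.4965e+5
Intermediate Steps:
q = -10375 (q = -3019 - 7356 = -10375)
Y(L) = -246/67 + L/67 (Y(L) = -8 + (290 + L)/(314 - 247) = -8 + (290 + L)/67 = -8 + (290 + L)*(1/67) = -8 + (290/67 + L/67) = -246/67 + L/67)
Y(8)/(-231258) + 240552/(((q + 228340)/(-170024 - 237401))) = (-246/67 + (1/67)*8)/(-231258) + 240552/(((-10375 + 228340)/(-170024 - 237401))) = (-246/67 + 8/67)*(-1/231258) + 240552/((217965/(-407425))) = -238/67*(-1/231258) + 240552/((217965*(-1/407425))) = 119/7747143 + 240552/(-43593/81485) = 119/7747143 + 240552*(-81485/43593) = 119/7747143 - 6533793240/14531 = -50618230560984131/112573734933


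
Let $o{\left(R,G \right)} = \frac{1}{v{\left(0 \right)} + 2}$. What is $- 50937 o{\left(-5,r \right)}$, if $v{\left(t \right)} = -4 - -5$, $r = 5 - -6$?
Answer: $-16979$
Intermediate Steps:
$r = 11$ ($r = 5 + 6 = 11$)
$v{\left(t \right)} = 1$ ($v{\left(t \right)} = -4 + 5 = 1$)
$o{\left(R,G \right)} = \frac{1}{3}$ ($o{\left(R,G \right)} = \frac{1}{1 + 2} = \frac{1}{3}$)
$- 50937 o{\left(-5,r \right)} = \left(-50937\right) \frac{1}{3} = -16979$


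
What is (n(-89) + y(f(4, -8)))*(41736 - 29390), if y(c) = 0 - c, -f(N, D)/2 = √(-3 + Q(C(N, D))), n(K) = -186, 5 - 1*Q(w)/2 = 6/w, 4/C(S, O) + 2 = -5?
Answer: -2296356 + 49384*√7 ≈ -2.1657e+6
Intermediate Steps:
C(S, O) = -4/7 (C(S, O) = 4/(-2 - 5) = 4/(-7) = 4*(-⅐) = -4/7)
Q(w) = 10 - 12/w
f(N, D) = -4*√7 (f(N, D) = -2*√(-3 + (10 - 12/(-4/7))) = -2*√(-3 + (10 - 12*(-7/4))) = -2*√(-3 + (10 + 21)) = -2*√(-3 + 31) = -4*√7)
y(c) = -c
(n(-89) + y(f(4, -8)))*(41736 - 29390) = (-186 - (-4)*√7)*(41736 - 29390) = (-186 + 4*√7)*12346 = -2296356 + 49384*√7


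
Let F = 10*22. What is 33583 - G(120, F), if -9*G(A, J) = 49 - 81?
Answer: 302215/9 ≈ 33579.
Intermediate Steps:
F = 220
G(A, J) = 32/9 (G(A, J) = -(49 - 81)/9 = -⅑*(-32) = 32/9)
33583 - G(120, F) = 33583 - 1*32/9 = 33583 - 32/9 = 302215/9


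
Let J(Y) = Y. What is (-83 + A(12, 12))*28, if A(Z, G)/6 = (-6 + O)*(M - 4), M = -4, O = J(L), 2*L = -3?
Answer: 7756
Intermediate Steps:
L = -3/2 (L = (½)*(-3) = -3/2 ≈ -1.5000)
O = -3/2 ≈ -1.5000
A(Z, G) = 360 (A(Z, G) = 6*((-6 - 3/2)*(-4 - 4)) = 6*(-15/2*(-8)) = 6*60 = 360)
(-83 + A(12, 12))*28 = (-83 + 360)*28 = 277*28 = 7756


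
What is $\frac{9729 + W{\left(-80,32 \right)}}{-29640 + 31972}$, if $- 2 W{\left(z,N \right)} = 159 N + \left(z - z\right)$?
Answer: $\frac{7185}{2332} \approx 3.081$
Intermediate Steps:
$W{\left(z,N \right)} = - \frac{159 N}{2}$ ($W{\left(z,N \right)} = - \frac{159 N + \left(z - z\right)}{2} = - \frac{159 N + 0}{2} = - \frac{159 N}{2}$)
$\frac{9729 + W{\left(-80,32 \right)}}{-29640 + 31972} = \frac{9729 - 2544}{-29640 + 31972} = \frac{9729 - 2544}{2332} = 7185 \cdot \frac{1}{2332} = \frac{7185}{2332}$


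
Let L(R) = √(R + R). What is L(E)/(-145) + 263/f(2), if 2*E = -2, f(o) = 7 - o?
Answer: 263/5 - I*√2/145 ≈ 52.6 - 0.0097532*I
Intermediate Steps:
E = -1 (E = (½)*(-2) = -1)
L(R) = √2*√R (L(R) = √(2*R) = √2*√R)
L(E)/(-145) + 263/f(2) = (√2*√(-1))/(-145) + 263/(7 - 1*2) = (√2*I)*(-1/145) + 263/(7 - 2) = (I*√2)*(-1/145) + 263/5 = -I*√2/145 + 263*(⅕) = -I*√2/145 + 263/5 = 263/5 - I*√2/145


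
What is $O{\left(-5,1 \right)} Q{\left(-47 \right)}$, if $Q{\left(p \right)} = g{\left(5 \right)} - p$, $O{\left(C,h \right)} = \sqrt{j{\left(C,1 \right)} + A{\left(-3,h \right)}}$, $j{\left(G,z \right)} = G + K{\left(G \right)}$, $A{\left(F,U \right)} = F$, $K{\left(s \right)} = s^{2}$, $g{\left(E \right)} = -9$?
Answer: $38 \sqrt{17} \approx 156.68$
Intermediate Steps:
$j{\left(G,z \right)} = G + G^{2}$
$O{\left(C,h \right)} = \sqrt{-3 + C \left(1 + C\right)}$ ($O{\left(C,h \right)} = \sqrt{C \left(1 + C\right) - 3} = \sqrt{-3 + C \left(1 + C\right)}$)
$Q{\left(p \right)} = -9 - p$
$O{\left(-5,1 \right)} Q{\left(-47 \right)} = \sqrt{-3 - 5 + \left(-5\right)^{2}} \left(-9 - -47\right) = \sqrt{-3 - 5 + 25} \left(-9 + 47\right) = \sqrt{17} \cdot 38 = 38 \sqrt{17}$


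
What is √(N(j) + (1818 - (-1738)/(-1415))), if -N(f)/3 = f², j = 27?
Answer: I*√741280295/1415 ≈ 19.241*I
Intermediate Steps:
N(f) = -3*f²
√(N(j) + (1818 - (-1738)/(-1415))) = √(-3*27² + (1818 - (-1738)/(-1415))) = √(-3*729 + (1818 - (-1738)*(-1)/1415)) = √(-2187 + (1818 - 1*1738/1415)) = √(-2187 + (1818 - 1738/1415)) = √(-2187 + 2570732/1415) = √(-523873/1415) = I*√741280295/1415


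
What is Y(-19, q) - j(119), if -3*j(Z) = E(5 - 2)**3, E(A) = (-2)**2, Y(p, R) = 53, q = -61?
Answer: 223/3 ≈ 74.333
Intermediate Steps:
E(A) = 4
j(Z) = -64/3 (j(Z) = -1/3*4**3 = -1/3*64 = -64/3)
Y(-19, q) - j(119) = 53 - 1*(-64/3) = 53 + 64/3 = 223/3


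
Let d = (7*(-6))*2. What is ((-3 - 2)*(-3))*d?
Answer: -1260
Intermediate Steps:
d = -84 (d = -42*2 = -84)
((-3 - 2)*(-3))*d = ((-3 - 2)*(-3))*(-84) = -5*(-3)*(-84) = 15*(-84) = -1260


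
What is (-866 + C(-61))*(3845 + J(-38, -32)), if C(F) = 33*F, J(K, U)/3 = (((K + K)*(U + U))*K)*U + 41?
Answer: -51096031360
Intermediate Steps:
J(K, U) = 123 + 12*K**2*U**2 (J(K, U) = 3*((((K + K)*(U + U))*K)*U + 41) = 3*((((2*K)*(2*U))*K)*U + 41) = 3*(((4*K*U)*K)*U + 41) = 3*((4*U*K**2)*U + 41) = 3*(4*K**2*U**2 + 41) = 3*(41 + 4*K**2*U**2) = 123 + 12*K**2*U**2)
(-866 + C(-61))*(3845 + J(-38, -32)) = (-866 + 33*(-61))*(3845 + (123 + 12*(-38)**2*(-32)**2)) = (-866 - 2013)*(3845 + (123 + 12*1444*1024)) = -2879*(3845 + (123 + 17743872)) = -2879*(3845 + 17743995) = -2879*17747840 = -51096031360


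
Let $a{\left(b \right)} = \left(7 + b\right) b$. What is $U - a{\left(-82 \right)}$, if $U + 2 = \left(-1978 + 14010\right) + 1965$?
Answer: $7845$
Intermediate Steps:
$a{\left(b \right)} = b \left(7 + b\right)$
$U = 13995$ ($U = -2 + \left(\left(-1978 + 14010\right) + 1965\right) = -2 + \left(12032 + 1965\right) = -2 + 13997 = 13995$)
$U - a{\left(-82 \right)} = 13995 - - 82 \left(7 - 82\right) = 13995 - \left(-82\right) \left(-75\right) = 13995 - 6150 = 7845$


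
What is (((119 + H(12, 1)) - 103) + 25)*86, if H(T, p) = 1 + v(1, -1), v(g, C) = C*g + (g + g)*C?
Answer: 3354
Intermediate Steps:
v(g, C) = 3*C*g (v(g, C) = C*g + (2*g)*C = C*g + 2*C*g = 3*C*g)
H(T, p) = -2 (H(T, p) = 1 + 3*(-1)*1 = 1 - 3 = -2)
(((119 + H(12, 1)) - 103) + 25)*86 = (((119 - 2) - 103) + 25)*86 = ((117 - 103) + 25)*86 = (14 + 25)*86 = 39*86 = 3354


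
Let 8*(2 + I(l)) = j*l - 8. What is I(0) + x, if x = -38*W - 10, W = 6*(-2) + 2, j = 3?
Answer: 367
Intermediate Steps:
W = -10 (W = -12 + 2 = -10)
I(l) = -3 + 3*l/8 (I(l) = -2 + (3*l - 8)/8 = -2 + (-8 + 3*l)/8 = -2 + (-1 + 3*l/8) = -3 + 3*l/8)
x = 370 (x = -38*(-10) - 10 = 380 - 10 = 370)
I(0) + x = (-3 + (3/8)*0) + 370 = (-3 + 0) + 370 = -3 + 370 = 367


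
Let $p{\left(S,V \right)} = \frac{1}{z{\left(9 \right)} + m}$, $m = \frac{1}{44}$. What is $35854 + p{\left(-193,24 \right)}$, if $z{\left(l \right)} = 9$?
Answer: $\frac{14234082}{397} \approx 35854.0$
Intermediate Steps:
$m = \frac{1}{44} \approx 0.022727$
$p{\left(S,V \right)} = \frac{44}{397}$ ($p{\left(S,V \right)} = \frac{1}{9 + \frac{1}{44}} = \frac{1}{\frac{397}{44}} = \frac{44}{397}$)
$35854 + p{\left(-193,24 \right)} = 35854 + \frac{44}{397} = \frac{14234082}{397}$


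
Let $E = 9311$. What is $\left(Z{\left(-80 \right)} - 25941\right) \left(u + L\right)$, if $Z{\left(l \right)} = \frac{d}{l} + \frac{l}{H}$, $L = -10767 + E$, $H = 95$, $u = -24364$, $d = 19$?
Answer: $\frac{50906661651}{76} \approx 6.6982 \cdot 10^{8}$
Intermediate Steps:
$L = -1456$ ($L = -10767 + 9311 = -1456$)
$Z{\left(l \right)} = \frac{19}{l} + \frac{l}{95}$
$\left(Z{\left(-80 \right)} - 25941\right) \left(u + L\right) = \left(\left(\frac{19}{-80} + \frac{1}{95} \left(-80\right)\right) - 25941\right) \left(-24364 - 1456\right) = \left(\left(19 \left(- \frac{1}{80}\right) - \frac{16}{19}\right) - 25941\right) \left(-25820\right) = \left(\left(- \frac{19}{80} - \frac{16}{19}\right) - 25941\right) \left(-25820\right) = \left(- \frac{1641}{1520} - 25941\right) \left(-25820\right) = \left(- \frac{39431961}{1520}\right) \left(-25820\right) = \frac{50906661651}{76}$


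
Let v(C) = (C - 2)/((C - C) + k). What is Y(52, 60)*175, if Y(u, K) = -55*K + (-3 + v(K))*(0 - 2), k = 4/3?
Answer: -591675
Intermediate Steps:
k = 4/3 (k = 4*(⅓) = 4/3 ≈ 1.3333)
v(C) = -3/2 + 3*C/4 (v(C) = (C - 2)/((C - C) + 4/3) = (-2 + C)/(0 + 4/3) = (-2 + C)/(4/3) = (-2 + C)*(¾) = -3/2 + 3*C/4)
Y(u, K) = 9 - 113*K/2 (Y(u, K) = -55*K + (-3 + (-3/2 + 3*K/4))*(0 - 2) = -55*K + (-9/2 + 3*K/4)*(-2) = -55*K + (9 - 3*K/2) = 9 - 113*K/2)
Y(52, 60)*175 = (9 - 113/2*60)*175 = (9 - 3390)*175 = -3381*175 = -591675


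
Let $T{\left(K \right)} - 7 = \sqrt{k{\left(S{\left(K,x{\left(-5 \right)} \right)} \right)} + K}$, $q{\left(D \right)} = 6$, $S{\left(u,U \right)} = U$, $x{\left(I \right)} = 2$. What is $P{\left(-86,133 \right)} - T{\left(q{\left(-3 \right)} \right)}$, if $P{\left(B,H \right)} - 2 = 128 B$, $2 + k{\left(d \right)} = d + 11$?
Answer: $-11013 - \sqrt{17} \approx -11017.0$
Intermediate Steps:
$k{\left(d \right)} = 9 + d$ ($k{\left(d \right)} = -2 + \left(d + 11\right) = -2 + \left(11 + d\right) = 9 + d$)
$P{\left(B,H \right)} = 2 + 128 B$
$T{\left(K \right)} = 7 + \sqrt{11 + K}$ ($T{\left(K \right)} = 7 + \sqrt{\left(9 + 2\right) + K} = 7 + \sqrt{11 + K}$)
$P{\left(-86,133 \right)} - T{\left(q{\left(-3 \right)} \right)} = \left(2 + 128 \left(-86\right)\right) - \left(7 + \sqrt{11 + 6}\right) = \left(2 - 11008\right) - \left(7 + \sqrt{17}\right) = -11006 - \left(7 + \sqrt{17}\right) = -11013 - \sqrt{17}$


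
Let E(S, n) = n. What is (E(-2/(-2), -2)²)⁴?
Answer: 256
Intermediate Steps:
(E(-2/(-2), -2)²)⁴ = ((-2)²)⁴ = 4⁴ = 256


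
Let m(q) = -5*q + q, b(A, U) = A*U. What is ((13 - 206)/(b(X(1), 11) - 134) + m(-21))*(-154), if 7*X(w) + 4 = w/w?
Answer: -12768910/971 ≈ -13150.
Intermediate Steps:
X(w) = -3/7 (X(w) = -4/7 + (w/w)/7 = -4/7 + (⅐)*1 = -4/7 + ⅐ = -3/7)
m(q) = -4*q
((13 - 206)/(b(X(1), 11) - 134) + m(-21))*(-154) = ((13 - 206)/(-3/7*11 - 134) - 4*(-21))*(-154) = (-193/(-33/7 - 134) + 84)*(-154) = (-193/(-971/7) + 84)*(-154) = (-193*(-7/971) + 84)*(-154) = (1351/971 + 84)*(-154) = (82915/971)*(-154) = -12768910/971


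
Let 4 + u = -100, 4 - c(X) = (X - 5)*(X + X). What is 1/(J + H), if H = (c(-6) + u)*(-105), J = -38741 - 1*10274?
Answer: -1/24655 ≈ -4.0560e-5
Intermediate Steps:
c(X) = 4 - 2*X*(-5 + X) (c(X) = 4 - (X - 5)*(X + X) = 4 - (-5 + X)*2*X = 4 - 2*X*(-5 + X))
u = -104 (u = -4 - 100 = -104)
J = -49015 (J = -38741 - 10274 = -49015)
H = 24360 (H = ((4 - 2*(-6)² + 10*(-6)) - 104)*(-105) = ((4 - 2*36 - 60) - 104)*(-105) = ((4 - 72 - 60) - 104)*(-105) = (-128 - 104)*(-105) = -232*(-105) = 24360)
1/(J + H) = 1/(-49015 + 24360) = 1/(-24655) = -1/24655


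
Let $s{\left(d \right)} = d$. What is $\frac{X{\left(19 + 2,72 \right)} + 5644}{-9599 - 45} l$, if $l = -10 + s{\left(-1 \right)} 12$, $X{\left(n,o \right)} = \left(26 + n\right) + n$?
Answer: $\frac{31416}{2411} \approx 13.03$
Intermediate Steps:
$X{\left(n,o \right)} = 26 + 2 n$
$l = -22$ ($l = -10 - 12 = -22$)
$\frac{X{\left(19 + 2,72 \right)} + 5644}{-9599 - 45} l = \frac{\left(26 + 2 \left(19 + 2\right)\right) + 5644}{-9599 - 45} \left(-22\right) = \frac{\left(26 + 2 \cdot 21\right) + 5644}{-9644} \left(-22\right) = \left(\left(26 + 42\right) + 5644\right) \left(- \frac{1}{9644}\right) \left(-22\right) = \left(68 + 5644\right) \left(- \frac{1}{9644}\right) \left(-22\right) = 5712 \left(- \frac{1}{9644}\right) \left(-22\right) = \left(- \frac{1428}{2411}\right) \left(-22\right) = \frac{31416}{2411}$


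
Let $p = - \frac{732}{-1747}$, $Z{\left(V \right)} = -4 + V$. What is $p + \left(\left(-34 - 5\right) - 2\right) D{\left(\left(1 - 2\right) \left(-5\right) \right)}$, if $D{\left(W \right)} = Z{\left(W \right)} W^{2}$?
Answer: $- \frac{1789943}{1747} \approx -1024.6$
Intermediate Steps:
$p = \frac{732}{1747}$ ($p = \left(-732\right) \left(- \frac{1}{1747}\right) = \frac{732}{1747} \approx 0.419$)
$D{\left(W \right)} = W^{2} \left(-4 + W\right)$ ($D{\left(W \right)} = \left(-4 + W\right) W^{2} = W^{2} \left(-4 + W\right)$)
$p + \left(\left(-34 - 5\right) - 2\right) D{\left(\left(1 - 2\right) \left(-5\right) \right)} = \frac{732}{1747} + \left(\left(-34 - 5\right) - 2\right) \left(\left(1 - 2\right) \left(-5\right)\right)^{2} \left(-4 + \left(1 - 2\right) \left(-5\right)\right) = \frac{732}{1747} + \left(-39 - 2\right) \left(\left(-1\right) \left(-5\right)\right)^{2} \left(-4 - -5\right) = \frac{732}{1747} - 41 \cdot 5^{2} \left(-4 + 5\right) = \frac{732}{1747} - 41 \cdot 25 \cdot 1 = \frac{732}{1747} - 1025 = - \frac{1789943}{1747}$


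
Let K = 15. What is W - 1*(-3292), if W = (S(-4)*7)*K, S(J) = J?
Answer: 2872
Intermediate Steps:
W = -420 (W = -4*7*15 = -28*15 = -420)
W - 1*(-3292) = -420 - 1*(-3292) = -420 + 3292 = 2872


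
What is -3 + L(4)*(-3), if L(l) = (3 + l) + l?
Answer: -36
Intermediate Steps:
L(l) = 3 + 2*l
-3 + L(4)*(-3) = -3 + (3 + 2*4)*(-3) = -3 + (3 + 8)*(-3) = -3 + 11*(-3) = -3 - 33 = -36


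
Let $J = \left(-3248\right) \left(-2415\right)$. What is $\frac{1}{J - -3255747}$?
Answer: $\frac{1}{11099667} \approx 9.0093 \cdot 10^{-8}$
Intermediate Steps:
$J = 7843920$
$\frac{1}{J - -3255747} = \frac{1}{7843920 - -3255747} = \frac{1}{7843920 + 3255747} = \frac{1}{11099667}$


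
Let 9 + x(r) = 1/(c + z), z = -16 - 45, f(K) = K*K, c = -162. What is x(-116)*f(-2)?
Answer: -8032/223 ≈ -36.018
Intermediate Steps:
f(K) = K²
z = -61
x(r) = -2008/223 (x(r) = -9 + 1/(-162 - 61) = -9 + 1/(-223) = -9 - 1/223 = -2008/223)
x(-116)*f(-2) = -2008/223*(-2)² = -2008/223*4 = -8032/223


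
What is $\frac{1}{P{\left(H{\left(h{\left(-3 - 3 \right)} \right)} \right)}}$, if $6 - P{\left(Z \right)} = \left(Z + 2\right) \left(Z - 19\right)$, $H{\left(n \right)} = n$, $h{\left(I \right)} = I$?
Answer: $- \frac{1}{94} \approx -0.010638$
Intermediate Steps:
$P{\left(Z \right)} = 6 - \left(-19 + Z\right) \left(2 + Z\right)$ ($P{\left(Z \right)} = 6 - \left(Z + 2\right) \left(Z - 19\right) = 6 - \left(2 + Z\right) \left(-19 + Z\right) = 6 - \left(-19 + Z\right) \left(2 + Z\right)$)
$\frac{1}{P{\left(H{\left(h{\left(-3 - 3 \right)} \right)} \right)}} = \frac{1}{44 - \left(-3 - 3\right)^{2} + 17 \left(-3 - 3\right)} = \frac{1}{44 - \left(-6\right)^{2} + 17 \left(-6\right)} = \frac{1}{44 - 36 - 102} = \frac{1}{-94} = - \frac{1}{94}$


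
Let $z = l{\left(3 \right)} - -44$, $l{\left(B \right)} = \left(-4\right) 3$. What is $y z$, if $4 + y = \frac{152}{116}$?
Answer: $- \frac{2496}{29} \approx -86.069$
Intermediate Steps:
$l{\left(B \right)} = -12$
$z = 32$ ($z = -12 - -44 = -12 + 44 = 32$)
$y = - \frac{78}{29}$ ($y = -4 + \frac{152}{116} = -4 + 152 \cdot \frac{1}{116} = -4 + \frac{38}{29} = - \frac{78}{29} \approx -2.6897$)
$y z = \left(- \frac{78}{29}\right) 32 = - \frac{2496}{29}$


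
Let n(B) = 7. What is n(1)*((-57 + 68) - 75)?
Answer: -448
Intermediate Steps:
n(1)*((-57 + 68) - 75) = 7*((-57 + 68) - 75) = 7*(11 - 75) = 7*(-64) = -448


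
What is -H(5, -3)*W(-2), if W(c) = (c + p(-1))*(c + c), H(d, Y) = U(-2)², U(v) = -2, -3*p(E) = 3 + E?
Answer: -128/3 ≈ -42.667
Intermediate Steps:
p(E) = -1 - E/3 (p(E) = -(3 + E)/3 = -1 - E/3)
H(d, Y) = 4 (H(d, Y) = (-2)² = 4)
W(c) = 2*c*(-⅔ + c) (W(c) = (c + (-1 - ⅓*(-1)))*(c + c) = (c + (-1 + ⅓))*(2*c) = (c - ⅔)*(2*c) = (-⅔ + c)*(2*c) = 2*c*(-⅔ + c))
-H(5, -3)*W(-2) = -4*(⅔)*(-2)*(-2 + 3*(-2)) = -4*(⅔)*(-2)*(-2 - 6) = -4*(⅔)*(-2)*(-8) = -4*32/3 = -1*128/3 = -128/3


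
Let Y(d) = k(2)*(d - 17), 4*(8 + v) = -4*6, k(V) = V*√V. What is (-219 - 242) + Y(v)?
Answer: -461 - 62*√2 ≈ -548.68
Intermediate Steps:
k(V) = V^(3/2)
v = -14 (v = -8 + (-4*6)/4 = -8 + (¼)*(-24) = -8 - 6 = -14)
Y(d) = 2*√2*(-17 + d) (Y(d) = 2^(3/2)*(d - 17) = (2*√2)*(-17 + d) = 2*√2*(-17 + d))
(-219 - 242) + Y(v) = (-219 - 242) + 2*√2*(-17 - 14) = -461 + 2*√2*(-31) = -461 - 62*√2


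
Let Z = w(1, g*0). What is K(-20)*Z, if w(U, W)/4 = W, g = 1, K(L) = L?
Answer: 0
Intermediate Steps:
w(U, W) = 4*W
Z = 0 (Z = 4*(1*0) = 4*0 = 0)
K(-20)*Z = -20*0 = 0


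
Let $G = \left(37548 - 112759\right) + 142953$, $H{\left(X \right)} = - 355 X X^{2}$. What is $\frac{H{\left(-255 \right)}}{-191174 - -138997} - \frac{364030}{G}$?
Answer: $- \frac{199387349178530}{1767287167} \approx -1.1282 \cdot 10^{5}$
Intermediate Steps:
$H{\left(X \right)} = - 355 X^{3}$
$G = 67742$ ($G = -75211 + 142953 = 67742$)
$\frac{H{\left(-255 \right)}}{-191174 - -138997} - \frac{364030}{G} = \frac{\left(-355\right) \left(-255\right)^{3}}{-191174 - -138997} - \frac{364030}{67742} = \frac{\left(-355\right) \left(-16581375\right)}{-191174 + 138997} - \frac{182015}{33871} = \frac{5886388125}{-52177} - \frac{182015}{33871} = 5886388125 \left(- \frac{1}{52177}\right) - \frac{182015}{33871} = - \frac{5886388125}{52177} - \frac{182015}{33871} = - \frac{199387349178530}{1767287167}$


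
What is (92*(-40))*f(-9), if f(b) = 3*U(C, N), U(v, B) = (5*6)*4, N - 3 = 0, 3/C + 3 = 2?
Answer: -1324800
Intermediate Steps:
C = -3 (C = 3/(-3 + 2) = 3/(-1) = 3*(-1) = -3)
N = 3 (N = 3 + 0 = 3)
U(v, B) = 120 (U(v, B) = 30*4 = 120)
f(b) = 360 (f(b) = 3*120 = 360)
(92*(-40))*f(-9) = (92*(-40))*360 = -3680*360 = -1324800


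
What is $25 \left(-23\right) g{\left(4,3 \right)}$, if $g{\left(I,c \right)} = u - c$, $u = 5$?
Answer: $-1150$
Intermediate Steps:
$g{\left(I,c \right)} = 5 - c$
$25 \left(-23\right) g{\left(4,3 \right)} = 25 \left(-23\right) \left(5 - 3\right) = - 575 \left(5 - 3\right) = \left(-575\right) 2 = -1150$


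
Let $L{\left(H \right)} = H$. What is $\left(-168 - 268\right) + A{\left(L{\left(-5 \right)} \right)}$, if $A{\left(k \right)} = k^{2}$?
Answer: $-411$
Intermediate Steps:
$\left(-168 - 268\right) + A{\left(L{\left(-5 \right)} \right)} = \left(-168 - 268\right) + \left(-5\right)^{2} = -436 + 25 = -411$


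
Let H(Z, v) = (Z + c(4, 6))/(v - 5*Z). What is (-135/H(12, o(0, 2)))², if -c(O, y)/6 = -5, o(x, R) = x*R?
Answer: 1822500/49 ≈ 37194.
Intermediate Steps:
o(x, R) = R*x
c(O, y) = 30 (c(O, y) = -6*(-5) = 30)
H(Z, v) = (30 + Z)/(v - 5*Z) (H(Z, v) = (Z + 30)/(v - 5*Z) = (30 + Z)/(v - 5*Z))
(-135/H(12, o(0, 2)))² = (-135*(2*0 - 5*12)/(30 + 12))² = (-135/(42/(0 - 60)))² = (-135/(42/(-60)))² = (-135/((-1/60*42)))² = (-135/(-7/10))² = (-135*(-10/7))² = (1350/7)² = 1822500/49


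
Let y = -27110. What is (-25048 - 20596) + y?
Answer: -72754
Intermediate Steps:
(-25048 - 20596) + y = (-25048 - 20596) - 27110 = -45644 - 27110 = -72754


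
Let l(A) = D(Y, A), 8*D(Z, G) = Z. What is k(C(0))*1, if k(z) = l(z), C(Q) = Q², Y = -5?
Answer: -5/8 ≈ -0.62500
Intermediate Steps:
D(Z, G) = Z/8
l(A) = -5/8 (l(A) = (⅛)*(-5) = -5/8)
k(z) = -5/8
k(C(0))*1 = -5/8*1 = -5/8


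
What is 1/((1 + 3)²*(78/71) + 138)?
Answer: 71/11046 ≈ 0.0064277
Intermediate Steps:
1/((1 + 3)²*(78/71) + 138) = 1/(4²*(78*(1/71)) + 138) = 1/(16*(78/71) + 138) = 1/(1248/71 + 138) = 1/(11046/71) = 71/11046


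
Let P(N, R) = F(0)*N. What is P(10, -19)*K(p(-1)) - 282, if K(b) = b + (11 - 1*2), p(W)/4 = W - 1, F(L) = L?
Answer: -282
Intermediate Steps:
p(W) = -4 + 4*W (p(W) = 4*(W - 1) = 4*(-1 + W) = -4 + 4*W)
K(b) = 9 + b (K(b) = b + (11 - 2) = b + 9 = 9 + b)
P(N, R) = 0 (P(N, R) = 0*N = 0)
P(10, -19)*K(p(-1)) - 282 = 0*(9 + (-4 + 4*(-1))) - 282 = 0*(9 + (-4 - 4)) - 282 = 0*(9 - 8) - 282 = 0*1 - 282 = 0 - 282 = -282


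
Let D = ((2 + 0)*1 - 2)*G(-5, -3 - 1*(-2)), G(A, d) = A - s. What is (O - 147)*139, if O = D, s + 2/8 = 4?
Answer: -20433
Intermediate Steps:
s = 15/4 (s = -¼ + 4 = 15/4 ≈ 3.7500)
G(A, d) = -15/4 + A (G(A, d) = A - 1*15/4 = A - 15/4 = -15/4 + A)
D = 0 (D = ((2 + 0)*1 - 2)*(-15/4 - 5) = (2*1 - 2)*(-35/4) = (2 - 2)*(-35/4) = 0*(-35/4) = 0)
O = 0
(O - 147)*139 = (0 - 147)*139 = -147*139 = -20433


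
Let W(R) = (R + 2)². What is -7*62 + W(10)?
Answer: -290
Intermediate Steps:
W(R) = (2 + R)²
-7*62 + W(10) = -7*62 + (2 + 10)² = -434 + 12² = -434 + 144 = -290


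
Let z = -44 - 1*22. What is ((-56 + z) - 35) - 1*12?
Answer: -169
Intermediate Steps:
z = -66 (z = -44 - 22 = -66)
((-56 + z) - 35) - 1*12 = ((-56 - 66) - 35) - 1*12 = (-122 - 35) - 12 = -157 - 12 = -169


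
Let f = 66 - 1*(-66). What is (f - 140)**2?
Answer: 64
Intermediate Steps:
f = 132 (f = 66 + 66 = 132)
(f - 140)**2 = (132 - 140)**2 = (-8)**2 = 64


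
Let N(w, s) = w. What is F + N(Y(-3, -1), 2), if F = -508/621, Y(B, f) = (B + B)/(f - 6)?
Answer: 170/4347 ≈ 0.039107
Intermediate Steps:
Y(B, f) = 2*B/(-6 + f) (Y(B, f) = (2*B)/(-6 + f) = 2*B/(-6 + f))
F = -508/621 (F = -508*1/621 = -508/621 ≈ -0.81804)
F + N(Y(-3, -1), 2) = -508/621 + 2*(-3)/(-6 - 1) = -508/621 + 2*(-3)/(-7) = -508/621 + 2*(-3)*(-⅐) = -508/621 + 6/7 = 170/4347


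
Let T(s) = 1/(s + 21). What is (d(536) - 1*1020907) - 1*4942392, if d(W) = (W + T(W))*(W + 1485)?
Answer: -2718181930/557 ≈ -4.8800e+6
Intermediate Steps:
T(s) = 1/(21 + s)
d(W) = (1485 + W)*(W + 1/(21 + W)) (d(W) = (W + 1/(21 + W))*(W + 1485) = (W + 1/(21 + W))*(1485 + W) = (1485 + W)*(W + 1/(21 + W)))
(d(536) - 1*1020907) - 1*4942392 = ((1485 + 536 + 536*(21 + 536)*(1485 + 536))/(21 + 536) - 1*1020907) - 1*4942392 = ((1485 + 536 + 536*557*2021)/557 - 1020907) - 4942392 = ((1485 + 536 + 603373592)/557 - 1020907) - 4942392 = ((1/557)*603375613 - 1020907) - 4942392 = (603375613/557 - 1020907) - 4942392 = 34730414/557 - 4942392 = -2718181930/557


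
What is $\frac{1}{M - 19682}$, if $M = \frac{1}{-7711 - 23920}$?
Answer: $- \frac{31631}{622561343} \approx -5.0808 \cdot 10^{-5}$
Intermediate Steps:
$M = - \frac{1}{31631}$ ($M = \frac{1}{-31631} = - \frac{1}{31631} \approx -3.1615 \cdot 10^{-5}$)
$\frac{1}{M - 19682} = \frac{1}{- \frac{1}{31631} - 19682} = \frac{1}{- \frac{622561343}{31631}} = - \frac{31631}{622561343}$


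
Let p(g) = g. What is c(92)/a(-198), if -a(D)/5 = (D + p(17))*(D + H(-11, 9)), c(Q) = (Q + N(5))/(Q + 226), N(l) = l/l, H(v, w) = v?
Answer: -31/20049370 ≈ -1.5462e-6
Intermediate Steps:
N(l) = 1
c(Q) = (1 + Q)/(226 + Q) (c(Q) = (Q + 1)/(Q + 226) = (1 + Q)/(226 + Q))
a(D) = -5*(-11 + D)*(17 + D) (a(D) = -5*(D + 17)*(D - 11) = -5*(17 + D)*(-11 + D) = -5*(-11 + D)*(17 + D))
c(92)/a(-198) = ((1 + 92)/(226 + 92))/(935 - 30*(-198) - 5*(-198)**2) = (93/318)/(935 + 5940 - 5*39204) = ((1/318)*93)/(935 + 5940 - 196020) = (31/106)/(-189145) = (31/106)*(-1/189145) = -31/20049370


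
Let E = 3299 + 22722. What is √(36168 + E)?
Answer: √62189 ≈ 249.38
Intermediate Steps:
E = 26021
√(36168 + E) = √(36168 + 26021) = √62189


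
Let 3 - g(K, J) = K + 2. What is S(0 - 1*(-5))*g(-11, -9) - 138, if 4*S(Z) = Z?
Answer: -123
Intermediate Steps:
S(Z) = Z/4
g(K, J) = 1 - K (g(K, J) = 3 - (K + 2) = 3 - (2 + K) = 3 + (-2 - K) = 1 - K)
S(0 - 1*(-5))*g(-11, -9) - 138 = ((0 - 1*(-5))/4)*(1 - 1*(-11)) - 138 = ((0 + 5)/4)*(1 + 11) - 138 = ((¼)*5)*12 - 138 = (5/4)*12 - 138 = 15 - 138 = -123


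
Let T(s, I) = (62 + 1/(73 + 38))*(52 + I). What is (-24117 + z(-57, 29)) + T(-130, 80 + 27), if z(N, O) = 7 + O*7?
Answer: -519760/37 ≈ -14048.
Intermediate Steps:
z(N, O) = 7 + 7*O
T(s, I) = 357916/111 + 6883*I/111 (T(s, I) = (62 + 1/111)*(52 + I) = 6883*(52 + I)/111 = 357916/111 + 6883*I/111)
(-24117 + z(-57, 29)) + T(-130, 80 + 27) = (-24117 + (7 + 7*29)) + (357916/111 + 6883*(80 + 27)/111) = (-24117 + (7 + 203)) + (357916/111 + (6883/111)*107) = (-24117 + 210) + (357916/111 + 736481/111) = -23907 + 364799/37 = -519760/37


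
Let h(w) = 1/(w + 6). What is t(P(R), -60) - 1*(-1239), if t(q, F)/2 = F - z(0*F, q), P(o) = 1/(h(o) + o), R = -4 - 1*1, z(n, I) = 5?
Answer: 1109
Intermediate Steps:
h(w) = 1/(6 + w)
R = -5 (R = -4 - 1 = -5)
P(o) = 1/(o + 1/(6 + o)) (P(o) = 1/(1/(6 + o) + o) = 1/(o + 1/(6 + o)))
t(q, F) = -10 + 2*F (t(q, F) = 2*(F - 1*5) = 2*(F - 5) = 2*(-5 + F) = -10 + 2*F)
t(P(R), -60) - 1*(-1239) = (-10 + 2*(-60)) - 1*(-1239) = (-10 - 120) + 1239 = -130 + 1239 = 1109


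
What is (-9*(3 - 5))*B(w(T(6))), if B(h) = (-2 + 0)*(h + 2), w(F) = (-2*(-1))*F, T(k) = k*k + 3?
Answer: -2880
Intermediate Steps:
T(k) = 3 + k² (T(k) = k² + 3 = 3 + k²)
w(F) = 2*F
B(h) = -4 - 2*h (B(h) = -2*(2 + h) = -4 - 2*h)
(-9*(3 - 5))*B(w(T(6))) = (-9*(3 - 5))*(-4 - 4*(3 + 6²)) = (-9*(-2))*(-4 - 4*(3 + 36)) = 18*(-4 - 4*39) = 18*(-4 - 2*78) = 18*(-4 - 156) = 18*(-160) = -2880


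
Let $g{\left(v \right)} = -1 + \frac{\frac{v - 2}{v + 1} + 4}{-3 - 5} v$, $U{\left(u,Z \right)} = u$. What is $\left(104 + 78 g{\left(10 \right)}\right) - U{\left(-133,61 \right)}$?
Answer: $- \frac{3321}{11} \approx -301.91$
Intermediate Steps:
$g{\left(v \right)} = -1 + v \left(- \frac{1}{2} - \frac{-2 + v}{8 \left(1 + v\right)}\right)$ ($g{\left(v \right)} = -1 + \frac{\frac{-2 + v}{1 + v} + 4}{-8} v = -1 + \left(\frac{-2 + v}{1 + v} + 4\right) \left(- \frac{1}{8}\right) v = -1 + \left(4 + \frac{-2 + v}{1 + v}\right) \left(- \frac{1}{8}\right) v = -1 + \left(- \frac{1}{2} - \frac{-2 + v}{8 \left(1 + v\right)}\right) v = -1 + v \left(- \frac{1}{2} - \frac{-2 + v}{8 \left(1 + v\right)}\right)$)
$\left(104 + 78 g{\left(10 \right)}\right) - U{\left(-133,61 \right)} = \left(104 + 78 \frac{-8 - 100 - 5 \cdot 10^{2}}{8 \left(1 + 10\right)}\right) - -133 = \left(104 + 78 \frac{-8 - 100 - 500}{8 \cdot 11}\right) + 133 = \left(104 + 78 \cdot \frac{1}{8} \cdot \frac{1}{11} \left(-8 - 100 - 500\right)\right) + 133 = \left(104 + 78 \cdot \frac{1}{8} \cdot \frac{1}{11} \left(-608\right)\right) + 133 = \left(104 + 78 \left(- \frac{76}{11}\right)\right) + 133 = \left(104 - \frac{5928}{11}\right) + 133 = - \frac{4784}{11} + 133 = - \frac{3321}{11}$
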